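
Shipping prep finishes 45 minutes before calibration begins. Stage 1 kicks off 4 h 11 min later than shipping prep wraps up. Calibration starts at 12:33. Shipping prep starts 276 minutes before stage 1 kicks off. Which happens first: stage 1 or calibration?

Shipping prep ends at 12:33 − 45 min = 11:48.
Stage 1 starts at 11:48 + 251 min = 15:59.
Stage 1 starts at 15:59 and calibration starts at 12:33, so calibration is first.

calibration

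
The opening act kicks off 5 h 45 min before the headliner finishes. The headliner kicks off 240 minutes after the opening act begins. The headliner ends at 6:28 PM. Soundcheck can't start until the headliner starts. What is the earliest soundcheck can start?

The opening act starts at 6:28 PM − 345 min = 12:43 PM.
The headliner starts at 12:43 PM + 240 min = 4:43 PM.
Soundcheck is bounded by the headliner, so the earliest it can start is 4:43 PM.

4:43 PM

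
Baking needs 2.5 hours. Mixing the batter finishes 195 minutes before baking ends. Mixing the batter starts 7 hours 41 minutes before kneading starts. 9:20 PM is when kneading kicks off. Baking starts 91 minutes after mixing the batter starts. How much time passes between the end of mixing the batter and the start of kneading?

Mixing the batter starts at 9:20 PM − 461 min = 1:39 PM.
Baking starts at 1:39 PM + 91 min = 3:10 PM.
Baking ends at 3:10 PM + 150 min = 5:40 PM.
Mixing the batter ends at 5:40 PM − 195 min = 2:25 PM.
From 2:25 PM to 9:20 PM is 6 h 55 min.

6 h 55 min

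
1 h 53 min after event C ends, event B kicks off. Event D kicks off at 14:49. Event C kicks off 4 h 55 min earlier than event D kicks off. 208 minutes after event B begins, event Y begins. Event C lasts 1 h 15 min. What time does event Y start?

16:30

Event C starts at 14:49 − 295 min = 09:54.
Event C ends at 09:54 + 75 min = 11:09.
Event B starts at 11:09 + 113 min = 13:02.
Event Y starts at 13:02 + 208 min = 16:30.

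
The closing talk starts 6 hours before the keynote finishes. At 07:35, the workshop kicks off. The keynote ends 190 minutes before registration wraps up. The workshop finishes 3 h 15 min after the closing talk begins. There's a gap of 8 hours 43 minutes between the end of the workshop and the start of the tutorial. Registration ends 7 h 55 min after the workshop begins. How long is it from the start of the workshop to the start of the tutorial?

Registration ends at 07:35 + 475 min = 15:30.
The keynote ends at 15:30 − 190 min = 12:20.
The closing talk starts at 12:20 − 360 min = 06:20.
The workshop ends at 06:20 + 195 min = 09:35.
The tutorial starts at 09:35 + 523 min = 18:18.
From 07:35 to 18:18 is 10 hours 43 minutes.

10 hours 43 minutes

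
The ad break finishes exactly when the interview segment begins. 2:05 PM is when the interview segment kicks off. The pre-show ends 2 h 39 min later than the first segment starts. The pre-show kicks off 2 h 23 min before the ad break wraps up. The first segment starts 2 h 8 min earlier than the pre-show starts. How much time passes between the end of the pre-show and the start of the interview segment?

1 h 52 min

The ad break ends at 2:05 PM.
The pre-show starts at 2:05 PM − 143 min = 11:42 AM.
The first segment starts at 11:42 AM − 128 min = 9:34 AM.
The pre-show ends at 9:34 AM + 159 min = 12:13 PM.
From 12:13 PM to 2:05 PM is 1 h 52 min.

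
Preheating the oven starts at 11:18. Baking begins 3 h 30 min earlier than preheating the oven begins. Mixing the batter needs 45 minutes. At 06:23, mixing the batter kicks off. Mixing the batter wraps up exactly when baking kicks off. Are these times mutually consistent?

No

Baking starts at 11:18 − 210 min = 07:48.
So mixing the batter ends at 07:48.
Mixing the batter starts at 07:48 − 45 min = 07:03.
But mixing the batter is also said to start at 06:23 — a 40-minute conflict.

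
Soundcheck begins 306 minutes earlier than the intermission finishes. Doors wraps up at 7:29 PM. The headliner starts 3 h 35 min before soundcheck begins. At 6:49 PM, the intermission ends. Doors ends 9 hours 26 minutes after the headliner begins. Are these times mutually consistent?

Soundcheck starts at 6:49 PM − 306 min = 1:43 PM.
The headliner starts at 1:43 PM − 215 min = 10:08 AM.
Doors ends at 10:08 AM + 566 min = 7:34 PM.
But doors is also said to end at 7:29 PM — a 5-minute conflict.

No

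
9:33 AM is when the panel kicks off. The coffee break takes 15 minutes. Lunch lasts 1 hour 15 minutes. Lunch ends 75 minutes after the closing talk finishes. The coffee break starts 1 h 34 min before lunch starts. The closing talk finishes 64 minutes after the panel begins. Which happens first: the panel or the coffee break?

The closing talk ends at 9:33 AM + 64 min = 10:37 AM.
Lunch ends at 10:37 AM + 75 min = 11:52 AM.
Lunch starts at 11:52 AM − 75 min = 10:37 AM.
The coffee break starts at 10:37 AM − 94 min = 9:03 AM.
The panel starts at 9:33 AM and the coffee break starts at 9:03 AM, so the coffee break is first.

the coffee break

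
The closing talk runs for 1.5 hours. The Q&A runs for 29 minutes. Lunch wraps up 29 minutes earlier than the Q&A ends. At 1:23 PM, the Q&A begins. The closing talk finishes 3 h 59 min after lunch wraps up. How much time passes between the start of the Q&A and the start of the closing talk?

The Q&A ends at 1:23 PM + 29 min = 1:52 PM.
Lunch ends at 1:52 PM − 29 min = 1:23 PM.
The closing talk ends at 1:23 PM + 239 min = 5:22 PM.
The closing talk starts at 5:22 PM − 90 min = 3:52 PM.
From 1:23 PM to 3:52 PM is 2 hours 29 minutes.

2 hours 29 minutes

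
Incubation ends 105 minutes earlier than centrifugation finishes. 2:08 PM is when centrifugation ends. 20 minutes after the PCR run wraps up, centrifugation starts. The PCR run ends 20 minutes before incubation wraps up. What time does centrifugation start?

12:23 PM

Incubation ends at 2:08 PM − 105 min = 12:23 PM.
The PCR run ends at 12:23 PM − 20 min = 12:03 PM.
Centrifugation starts at 12:03 PM + 20 min = 12:23 PM.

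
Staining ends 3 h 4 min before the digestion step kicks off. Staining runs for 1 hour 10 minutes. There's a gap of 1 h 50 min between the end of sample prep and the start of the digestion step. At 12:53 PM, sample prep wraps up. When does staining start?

The digestion step starts at 12:53 PM + 110 min = 2:43 PM.
Staining ends at 2:43 PM − 184 min = 11:39 AM.
Staining starts at 11:39 AM − 70 min = 10:29 AM.

10:29 AM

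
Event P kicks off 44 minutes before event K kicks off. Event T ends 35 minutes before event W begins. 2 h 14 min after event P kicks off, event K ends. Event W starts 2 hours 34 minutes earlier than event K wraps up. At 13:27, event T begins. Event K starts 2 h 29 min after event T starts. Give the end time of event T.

Event K starts at 13:27 + 149 min = 15:56.
Event P starts at 15:56 − 44 min = 15:12.
Event K ends at 15:12 + 134 min = 17:26.
Event W starts at 17:26 − 154 min = 14:52.
Event T ends at 14:52 − 35 min = 14:17.

14:17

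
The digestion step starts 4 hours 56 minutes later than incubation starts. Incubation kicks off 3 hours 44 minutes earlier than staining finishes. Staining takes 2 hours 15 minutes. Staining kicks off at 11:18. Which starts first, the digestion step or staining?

Staining ends at 11:18 + 135 min = 13:33.
Incubation starts at 13:33 − 224 min = 09:49.
The digestion step starts at 09:49 + 296 min = 14:45.
The digestion step starts at 14:45 and staining starts at 11:18, so staining is first.

staining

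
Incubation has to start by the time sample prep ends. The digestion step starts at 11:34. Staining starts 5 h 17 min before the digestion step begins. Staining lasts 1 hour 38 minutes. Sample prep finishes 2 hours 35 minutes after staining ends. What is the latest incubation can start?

Staining starts at 11:34 − 317 min = 06:17.
Staining ends at 06:17 + 98 min = 07:55.
Sample prep ends at 07:55 + 155 min = 10:30.
Incubation is bounded by sample prep, so the latest it can start is 10:30.

10:30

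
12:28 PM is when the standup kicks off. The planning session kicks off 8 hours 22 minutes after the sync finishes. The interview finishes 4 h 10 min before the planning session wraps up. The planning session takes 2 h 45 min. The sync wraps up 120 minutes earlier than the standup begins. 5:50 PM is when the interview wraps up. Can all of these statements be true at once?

The sync ends at 12:28 PM − 120 min = 10:28 AM.
The planning session starts at 10:28 AM + 502 min = 6:50 PM.
The planning session ends at 6:50 PM + 165 min = 9:35 PM.
The interview ends at 9:35 PM − 250 min = 5:25 PM.
But the interview is also said to end at 5:50 PM — a 25-minute conflict.

No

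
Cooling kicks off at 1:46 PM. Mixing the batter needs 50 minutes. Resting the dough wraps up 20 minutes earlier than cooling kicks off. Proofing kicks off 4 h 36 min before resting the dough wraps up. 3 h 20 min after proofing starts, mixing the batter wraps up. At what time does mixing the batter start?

Resting the dough ends at 1:46 PM − 20 min = 1:26 PM.
Proofing starts at 1:26 PM − 276 min = 8:50 AM.
Mixing the batter ends at 8:50 AM + 200 min = 12:10 PM.
Mixing the batter starts at 12:10 PM − 50 min = 11:20 AM.

11:20 AM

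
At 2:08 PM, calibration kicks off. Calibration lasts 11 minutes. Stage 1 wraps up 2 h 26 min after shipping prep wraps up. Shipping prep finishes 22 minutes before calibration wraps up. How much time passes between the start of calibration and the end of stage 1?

135 minutes

Calibration ends at 2:08 PM + 11 min = 2:19 PM.
Shipping prep ends at 2:19 PM − 22 min = 1:57 PM.
Stage 1 ends at 1:57 PM + 146 min = 4:23 PM.
From 2:08 PM to 4:23 PM is 135 minutes.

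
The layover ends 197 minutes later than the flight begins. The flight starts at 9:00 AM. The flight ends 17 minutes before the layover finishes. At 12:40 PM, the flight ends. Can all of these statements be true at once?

No

The layover ends at 9:00 AM + 197 min = 12:17 PM.
The flight ends at 12:17 PM − 17 min = 12:00 PM.
But the flight is also said to end at 12:40 PM — a 40-minute conflict.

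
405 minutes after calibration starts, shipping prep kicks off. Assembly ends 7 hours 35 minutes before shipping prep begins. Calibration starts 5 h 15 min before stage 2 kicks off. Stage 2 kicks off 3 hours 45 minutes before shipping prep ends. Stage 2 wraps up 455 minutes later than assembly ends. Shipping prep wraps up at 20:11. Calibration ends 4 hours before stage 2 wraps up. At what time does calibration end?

Stage 2 starts at 20:11 − 225 min = 16:26.
Calibration starts at 16:26 − 315 min = 11:11.
Shipping prep starts at 11:11 + 405 min = 17:56.
Assembly ends at 17:56 − 455 min = 10:21.
Stage 2 ends at 10:21 + 455 min = 17:56.
Calibration ends at 17:56 − 240 min = 13:56.

13:56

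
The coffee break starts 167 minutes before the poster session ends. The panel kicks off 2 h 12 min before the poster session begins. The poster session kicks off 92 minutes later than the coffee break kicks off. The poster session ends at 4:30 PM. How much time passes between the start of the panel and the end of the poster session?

207 minutes

The coffee break starts at 4:30 PM − 167 min = 1:43 PM.
The poster session starts at 1:43 PM + 92 min = 3:15 PM.
The panel starts at 3:15 PM − 132 min = 1:03 PM.
From 1:03 PM to 4:30 PM is 207 minutes.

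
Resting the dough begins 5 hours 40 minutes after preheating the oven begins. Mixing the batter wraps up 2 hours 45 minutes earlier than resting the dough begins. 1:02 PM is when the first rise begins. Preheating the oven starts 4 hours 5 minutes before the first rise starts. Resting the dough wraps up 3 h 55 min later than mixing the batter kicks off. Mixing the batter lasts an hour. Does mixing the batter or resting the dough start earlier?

Preheating the oven starts at 1:02 PM − 245 min = 8:57 AM.
Resting the dough starts at 8:57 AM + 340 min = 2:37 PM.
Mixing the batter ends at 2:37 PM − 165 min = 11:52 AM.
Mixing the batter starts at 11:52 AM − 60 min = 10:52 AM.
Mixing the batter starts at 10:52 AM and resting the dough starts at 2:37 PM, so mixing the batter is first.

mixing the batter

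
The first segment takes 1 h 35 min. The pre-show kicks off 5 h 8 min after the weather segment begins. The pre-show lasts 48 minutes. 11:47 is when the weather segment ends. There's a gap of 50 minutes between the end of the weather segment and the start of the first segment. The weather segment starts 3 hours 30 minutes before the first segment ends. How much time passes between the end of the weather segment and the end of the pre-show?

The first segment starts at 11:47 + 50 min = 12:37.
The first segment ends at 12:37 + 95 min = 14:12.
The weather segment starts at 14:12 − 210 min = 10:42.
The pre-show starts at 10:42 + 308 min = 15:50.
The pre-show ends at 15:50 + 48 min = 16:38.
From 11:47 to 16:38 is 291 minutes.

291 minutes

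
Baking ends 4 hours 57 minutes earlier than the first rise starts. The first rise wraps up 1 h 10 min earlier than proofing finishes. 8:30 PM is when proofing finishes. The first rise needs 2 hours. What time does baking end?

The first rise ends at 8:30 PM − 70 min = 7:20 PM.
The first rise starts at 7:20 PM − 120 min = 5:20 PM.
Baking ends at 5:20 PM − 297 min = 12:23 PM.

12:23 PM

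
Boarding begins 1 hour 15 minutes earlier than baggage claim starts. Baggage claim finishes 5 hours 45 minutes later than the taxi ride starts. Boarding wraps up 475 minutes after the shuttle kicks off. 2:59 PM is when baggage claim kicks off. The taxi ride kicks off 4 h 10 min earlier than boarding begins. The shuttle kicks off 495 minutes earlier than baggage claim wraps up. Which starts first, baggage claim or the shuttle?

the shuttle

Boarding starts at 2:59 PM − 75 min = 1:44 PM.
The taxi ride starts at 1:44 PM − 250 min = 9:34 AM.
Baggage claim ends at 9:34 AM + 345 min = 3:19 PM.
The shuttle starts at 3:19 PM − 495 min = 7:04 AM.
Baggage claim starts at 2:59 PM and the shuttle starts at 7:04 AM, so the shuttle is first.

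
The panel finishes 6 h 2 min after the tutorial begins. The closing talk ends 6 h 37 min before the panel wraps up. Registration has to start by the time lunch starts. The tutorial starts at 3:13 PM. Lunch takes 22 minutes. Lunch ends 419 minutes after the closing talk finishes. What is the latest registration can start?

9:15 PM

The panel ends at 3:13 PM + 362 min = 9:15 PM.
The closing talk ends at 9:15 PM − 397 min = 2:38 PM.
Lunch ends at 2:38 PM + 419 min = 9:37 PM.
Lunch starts at 9:37 PM − 22 min = 9:15 PM.
Registration is bounded by lunch, so the latest it can start is 9:15 PM.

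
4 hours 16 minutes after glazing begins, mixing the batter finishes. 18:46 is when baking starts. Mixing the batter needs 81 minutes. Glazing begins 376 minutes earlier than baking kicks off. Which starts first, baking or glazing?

glazing

Glazing starts at 18:46 − 376 min = 12:30.
Baking starts at 18:46 and glazing starts at 12:30, so glazing is first.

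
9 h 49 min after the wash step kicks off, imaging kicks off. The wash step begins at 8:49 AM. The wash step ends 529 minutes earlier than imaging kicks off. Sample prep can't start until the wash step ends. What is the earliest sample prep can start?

Imaging starts at 8:49 AM + 589 min = 6:38 PM.
The wash step ends at 6:38 PM − 529 min = 9:49 AM.
Sample prep is bounded by the wash step, so the earliest it can start is 9:49 AM.

9:49 AM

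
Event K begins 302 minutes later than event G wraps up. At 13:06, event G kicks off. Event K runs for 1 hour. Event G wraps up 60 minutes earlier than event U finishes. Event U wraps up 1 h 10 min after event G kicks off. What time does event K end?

19:18

Event U ends at 13:06 + 70 min = 14:16.
Event G ends at 14:16 − 60 min = 13:16.
Event K starts at 13:16 + 302 min = 18:18.
Event K ends at 18:18 + 60 min = 19:18.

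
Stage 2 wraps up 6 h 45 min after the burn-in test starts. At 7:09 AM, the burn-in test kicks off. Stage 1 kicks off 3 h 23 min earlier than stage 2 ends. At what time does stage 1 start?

Stage 2 ends at 7:09 AM + 405 min = 1:54 PM.
Stage 1 starts at 1:54 PM − 203 min = 10:31 AM.

10:31 AM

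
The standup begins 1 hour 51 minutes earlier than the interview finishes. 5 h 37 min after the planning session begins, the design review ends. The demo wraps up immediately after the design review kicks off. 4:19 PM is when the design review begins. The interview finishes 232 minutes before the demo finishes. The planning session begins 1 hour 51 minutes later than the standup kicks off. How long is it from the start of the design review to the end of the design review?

The demo ends at 4:19 PM.
The interview ends at 4:19 PM − 232 min = 12:27 PM.
The standup starts at 12:27 PM − 111 min = 10:36 AM.
The planning session starts at 10:36 AM + 111 min = 12:27 PM.
The design review ends at 12:27 PM + 337 min = 6:04 PM.
From 4:19 PM to 6:04 PM is 1 h 45 min.

1 h 45 min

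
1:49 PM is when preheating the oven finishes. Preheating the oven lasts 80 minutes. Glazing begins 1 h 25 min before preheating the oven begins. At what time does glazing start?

11:04 AM

Preheating the oven starts at 1:49 PM − 80 min = 12:29 PM.
Glazing starts at 12:29 PM − 85 min = 11:04 AM.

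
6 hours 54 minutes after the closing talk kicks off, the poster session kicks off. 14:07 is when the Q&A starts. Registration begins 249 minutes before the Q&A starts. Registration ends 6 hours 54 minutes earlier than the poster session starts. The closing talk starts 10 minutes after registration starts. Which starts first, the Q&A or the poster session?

Registration starts at 14:07 − 249 min = 09:58.
The closing talk starts at 09:58 + 10 min = 10:08.
The poster session starts at 10:08 + 414 min = 17:02.
The Q&A starts at 14:07 and the poster session starts at 17:02, so the Q&A is first.

the Q&A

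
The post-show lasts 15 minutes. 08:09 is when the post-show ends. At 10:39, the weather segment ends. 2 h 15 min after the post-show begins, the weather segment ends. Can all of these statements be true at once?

No

The post-show starts at 08:09 − 15 min = 07:54.
The weather segment ends at 07:54 + 135 min = 10:09.
But the weather segment is also said to end at 10:39 — a 30-minute conflict.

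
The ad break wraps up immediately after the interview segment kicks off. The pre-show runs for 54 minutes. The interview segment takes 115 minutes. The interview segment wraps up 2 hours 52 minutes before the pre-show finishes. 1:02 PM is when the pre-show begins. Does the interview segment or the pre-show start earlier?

the interview segment

The pre-show ends at 1:02 PM + 54 min = 1:56 PM.
The interview segment ends at 1:56 PM − 172 min = 11:04 AM.
The interview segment starts at 11:04 AM − 115 min = 9:09 AM.
The interview segment starts at 9:09 AM and the pre-show starts at 1:02 PM, so the interview segment is first.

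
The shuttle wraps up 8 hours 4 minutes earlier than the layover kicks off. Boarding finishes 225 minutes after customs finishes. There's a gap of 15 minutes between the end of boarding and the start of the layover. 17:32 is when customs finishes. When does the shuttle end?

13:28

Boarding ends at 17:32 + 225 min = 21:17.
The layover starts at 21:17 + 15 min = 21:32.
The shuttle ends at 21:32 − 484 min = 13:28.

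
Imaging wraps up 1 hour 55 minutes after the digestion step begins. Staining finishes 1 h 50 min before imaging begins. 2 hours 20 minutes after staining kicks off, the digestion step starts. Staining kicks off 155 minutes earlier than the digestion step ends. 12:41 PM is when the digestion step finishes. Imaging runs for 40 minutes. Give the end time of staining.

Staining starts at 12:41 PM − 155 min = 10:06 AM.
The digestion step starts at 10:06 AM + 140 min = 12:26 PM.
Imaging ends at 12:26 PM + 115 min = 2:21 PM.
Imaging starts at 2:21 PM − 40 min = 1:41 PM.
Staining ends at 1:41 PM − 110 min = 11:51 AM.

11:51 AM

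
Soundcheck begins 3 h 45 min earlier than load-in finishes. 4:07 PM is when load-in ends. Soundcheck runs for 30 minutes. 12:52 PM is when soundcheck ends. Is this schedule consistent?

Soundcheck starts at 4:07 PM − 225 min = 12:22 PM.
Soundcheck ends at 12:22 PM + 30 min = 12:52 PM.
That matches the stated 12:52 PM, so the schedule is consistent.

Yes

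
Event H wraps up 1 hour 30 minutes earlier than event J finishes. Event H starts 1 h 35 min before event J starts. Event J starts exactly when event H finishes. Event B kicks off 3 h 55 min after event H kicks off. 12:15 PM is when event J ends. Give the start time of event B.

1:05 PM

Event H ends at 12:15 PM − 90 min = 10:45 AM.
So event J starts at 10:45 AM.
Event H starts at 10:45 AM − 95 min = 9:10 AM.
Event B starts at 9:10 AM + 235 min = 1:05 PM.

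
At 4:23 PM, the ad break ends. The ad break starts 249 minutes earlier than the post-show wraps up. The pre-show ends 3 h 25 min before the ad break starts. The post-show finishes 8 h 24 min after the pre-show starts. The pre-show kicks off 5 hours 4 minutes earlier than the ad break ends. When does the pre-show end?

The pre-show starts at 4:23 PM − 304 min = 11:19 AM.
The post-show ends at 11:19 AM + 504 min = 7:43 PM.
The ad break starts at 7:43 PM − 249 min = 3:34 PM.
The pre-show ends at 3:34 PM − 205 min = 12:09 PM.

12:09 PM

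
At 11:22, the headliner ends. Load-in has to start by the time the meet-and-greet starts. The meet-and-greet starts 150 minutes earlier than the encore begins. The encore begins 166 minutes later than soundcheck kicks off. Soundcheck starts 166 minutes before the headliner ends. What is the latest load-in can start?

Soundcheck starts at 11:22 − 166 min = 08:36.
The encore starts at 08:36 + 166 min = 11:22.
The meet-and-greet starts at 11:22 − 150 min = 08:52.
Load-in is bounded by the meet-and-greet, so the latest it can start is 08:52.

08:52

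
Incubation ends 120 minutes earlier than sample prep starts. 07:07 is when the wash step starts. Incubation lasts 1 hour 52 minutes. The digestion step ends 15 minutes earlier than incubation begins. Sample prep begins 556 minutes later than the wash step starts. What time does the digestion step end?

12:16

Sample prep starts at 07:07 + 556 min = 16:23.
Incubation ends at 16:23 − 120 min = 14:23.
Incubation starts at 14:23 − 112 min = 12:31.
The digestion step ends at 12:31 − 15 min = 12:16.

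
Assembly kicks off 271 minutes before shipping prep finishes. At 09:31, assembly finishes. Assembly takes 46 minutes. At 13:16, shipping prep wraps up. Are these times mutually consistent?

Yes

Assembly starts at 13:16 − 271 min = 08:45.
Assembly ends at 08:45 + 46 min = 09:31.
That matches the stated 09:31, so the schedule is consistent.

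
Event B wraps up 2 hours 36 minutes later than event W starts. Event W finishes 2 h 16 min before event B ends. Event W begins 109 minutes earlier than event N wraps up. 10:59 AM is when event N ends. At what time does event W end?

Event W starts at 10:59 AM − 109 min = 9:10 AM.
Event B ends at 9:10 AM + 156 min = 11:46 AM.
Event W ends at 11:46 AM − 136 min = 9:30 AM.

9:30 AM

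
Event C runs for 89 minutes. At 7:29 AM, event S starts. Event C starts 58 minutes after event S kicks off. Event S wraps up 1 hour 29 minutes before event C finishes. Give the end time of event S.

Event C starts at 7:29 AM + 58 min = 8:27 AM.
Event C ends at 8:27 AM + 89 min = 9:56 AM.
Event S ends at 9:56 AM − 89 min = 8:27 AM.

8:27 AM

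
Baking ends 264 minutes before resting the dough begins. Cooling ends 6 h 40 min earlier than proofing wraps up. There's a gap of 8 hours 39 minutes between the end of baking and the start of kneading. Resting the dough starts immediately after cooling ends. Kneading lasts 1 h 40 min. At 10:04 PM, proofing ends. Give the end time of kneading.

9:19 PM

Cooling ends at 10:04 PM − 400 min = 3:24 PM.
So resting the dough starts at 3:24 PM.
Baking ends at 3:24 PM − 264 min = 11:00 AM.
Kneading starts at 11:00 AM + 519 min = 7:39 PM.
Kneading ends at 7:39 PM + 100 min = 9:19 PM.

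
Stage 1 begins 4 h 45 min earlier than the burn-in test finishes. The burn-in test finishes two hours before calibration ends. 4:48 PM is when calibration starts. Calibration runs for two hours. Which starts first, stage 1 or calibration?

Calibration ends at 4:48 PM + 120 min = 6:48 PM.
The burn-in test ends at 6:48 PM − 120 min = 4:48 PM.
Stage 1 starts at 4:48 PM − 285 min = 12:03 PM.
Stage 1 starts at 12:03 PM and calibration starts at 4:48 PM, so stage 1 is first.

stage 1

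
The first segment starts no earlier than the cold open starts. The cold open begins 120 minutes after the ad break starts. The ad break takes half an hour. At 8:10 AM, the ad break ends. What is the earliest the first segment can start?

The ad break starts at 8:10 AM − 30 min = 7:40 AM.
The cold open starts at 7:40 AM + 120 min = 9:40 AM.
The first segment is bounded by the cold open, so the earliest it can start is 9:40 AM.

9:40 AM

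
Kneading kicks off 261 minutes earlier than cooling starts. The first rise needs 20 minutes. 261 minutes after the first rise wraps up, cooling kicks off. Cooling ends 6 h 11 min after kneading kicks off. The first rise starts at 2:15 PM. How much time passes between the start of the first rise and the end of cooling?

The first rise ends at 2:15 PM + 20 min = 2:35 PM.
Cooling starts at 2:35 PM + 261 min = 6:56 PM.
Kneading starts at 6:56 PM − 261 min = 2:35 PM.
Cooling ends at 2:35 PM + 371 min = 8:46 PM.
From 2:15 PM to 8:46 PM is 391 minutes.

391 minutes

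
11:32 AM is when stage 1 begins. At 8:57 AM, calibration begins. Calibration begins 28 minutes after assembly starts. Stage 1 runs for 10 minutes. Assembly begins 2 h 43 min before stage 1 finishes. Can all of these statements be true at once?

Stage 1 ends at 11:32 AM + 10 min = 11:42 AM.
Assembly starts at 11:42 AM − 163 min = 8:59 AM.
Calibration starts at 8:59 AM + 28 min = 9:27 AM.
But calibration is also said to start at 8:57 AM — a 30-minute conflict.

No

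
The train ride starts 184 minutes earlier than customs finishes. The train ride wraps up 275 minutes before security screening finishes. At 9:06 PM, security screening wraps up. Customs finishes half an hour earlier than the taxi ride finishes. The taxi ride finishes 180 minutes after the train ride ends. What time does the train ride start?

The train ride ends at 9:06 PM − 275 min = 4:31 PM.
The taxi ride ends at 4:31 PM + 180 min = 7:31 PM.
Customs ends at 7:31 PM − 30 min = 7:01 PM.
The train ride starts at 7:01 PM − 184 min = 3:57 PM.

3:57 PM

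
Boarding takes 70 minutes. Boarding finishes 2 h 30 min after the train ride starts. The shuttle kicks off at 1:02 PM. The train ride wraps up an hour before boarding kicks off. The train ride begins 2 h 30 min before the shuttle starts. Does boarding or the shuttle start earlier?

The train ride starts at 1:02 PM − 150 min = 10:32 AM.
Boarding ends at 10:32 AM + 150 min = 1:02 PM.
Boarding starts at 1:02 PM − 70 min = 11:52 AM.
Boarding starts at 11:52 AM and the shuttle starts at 1:02 PM, so boarding is first.

boarding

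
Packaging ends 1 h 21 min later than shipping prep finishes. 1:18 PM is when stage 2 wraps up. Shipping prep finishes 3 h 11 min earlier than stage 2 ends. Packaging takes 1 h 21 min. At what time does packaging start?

10:07 AM

Shipping prep ends at 1:18 PM − 191 min = 10:07 AM.
Packaging ends at 10:07 AM + 81 min = 11:28 AM.
Packaging starts at 11:28 AM − 81 min = 10:07 AM.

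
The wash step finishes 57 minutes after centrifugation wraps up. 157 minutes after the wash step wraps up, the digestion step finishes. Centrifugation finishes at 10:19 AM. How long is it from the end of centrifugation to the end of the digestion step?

The wash step ends at 10:19 AM + 57 min = 11:16 AM.
The digestion step ends at 11:16 AM + 157 min = 1:53 PM.
From 10:19 AM to 1:53 PM is 214 minutes.

214 minutes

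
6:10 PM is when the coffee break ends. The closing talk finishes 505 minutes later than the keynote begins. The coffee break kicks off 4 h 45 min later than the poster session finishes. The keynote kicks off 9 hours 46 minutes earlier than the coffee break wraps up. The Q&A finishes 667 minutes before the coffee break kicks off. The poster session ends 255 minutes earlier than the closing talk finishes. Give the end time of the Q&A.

6:12 AM

The keynote starts at 6:10 PM − 586 min = 8:24 AM.
The closing talk ends at 8:24 AM + 505 min = 4:49 PM.
The poster session ends at 4:49 PM − 255 min = 12:34 PM.
The coffee break starts at 12:34 PM + 285 min = 5:19 PM.
The Q&A ends at 5:19 PM − 667 min = 6:12 AM.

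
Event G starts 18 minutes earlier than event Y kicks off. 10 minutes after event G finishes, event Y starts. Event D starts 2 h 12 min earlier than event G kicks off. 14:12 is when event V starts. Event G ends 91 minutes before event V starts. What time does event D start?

10:21

Event G ends at 14:12 − 91 min = 12:41.
Event Y starts at 12:41 + 10 min = 12:51.
Event G starts at 12:51 − 18 min = 12:33.
Event D starts at 12:33 − 132 min = 10:21.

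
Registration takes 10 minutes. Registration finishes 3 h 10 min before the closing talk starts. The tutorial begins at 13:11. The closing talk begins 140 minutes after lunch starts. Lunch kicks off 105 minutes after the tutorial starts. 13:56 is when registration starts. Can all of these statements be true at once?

Lunch starts at 13:11 + 105 min = 14:56.
The closing talk starts at 14:56 + 140 min = 17:16.
Registration ends at 17:16 − 190 min = 14:06.
Registration starts at 14:06 − 10 min = 13:56.
That matches the stated 13:56, so the schedule is consistent.

Yes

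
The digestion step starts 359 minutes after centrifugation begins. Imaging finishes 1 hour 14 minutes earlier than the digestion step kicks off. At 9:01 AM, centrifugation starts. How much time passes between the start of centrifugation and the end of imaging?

The digestion step starts at 9:01 AM + 359 min = 3:00 PM.
Imaging ends at 3:00 PM − 74 min = 1:46 PM.
From 9:01 AM to 1:46 PM is 4 hours 45 minutes.

4 hours 45 minutes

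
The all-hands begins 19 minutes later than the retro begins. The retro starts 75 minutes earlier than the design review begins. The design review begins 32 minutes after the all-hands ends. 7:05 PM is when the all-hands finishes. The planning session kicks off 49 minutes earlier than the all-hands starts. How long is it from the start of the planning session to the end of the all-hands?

The design review starts at 7:05 PM + 32 min = 7:37 PM.
The retro starts at 7:37 PM − 75 min = 6:22 PM.
The all-hands starts at 6:22 PM + 19 min = 6:41 PM.
The planning session starts at 6:41 PM − 49 min = 5:52 PM.
From 5:52 PM to 7:05 PM is 1 h 13 min.

1 h 13 min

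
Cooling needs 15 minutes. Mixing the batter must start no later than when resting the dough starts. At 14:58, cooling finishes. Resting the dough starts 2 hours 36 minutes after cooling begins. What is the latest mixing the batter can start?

Cooling starts at 14:58 − 15 min = 14:43.
Resting the dough starts at 14:43 + 156 min = 17:19.
Mixing the batter is bounded by resting the dough, so the latest it can start is 17:19.

17:19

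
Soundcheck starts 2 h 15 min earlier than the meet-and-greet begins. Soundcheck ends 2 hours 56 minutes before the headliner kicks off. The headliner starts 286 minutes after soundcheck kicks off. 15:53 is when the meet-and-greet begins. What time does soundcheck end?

Soundcheck starts at 15:53 − 135 min = 13:38.
The headliner starts at 13:38 + 286 min = 18:24.
Soundcheck ends at 18:24 − 176 min = 15:28.

15:28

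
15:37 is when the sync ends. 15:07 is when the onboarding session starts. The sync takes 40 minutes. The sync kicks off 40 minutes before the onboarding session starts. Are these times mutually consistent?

No

The sync starts at 15:07 − 40 min = 14:27.
The sync ends at 14:27 + 40 min = 15:07.
But the sync is also said to end at 15:37 — a 30-minute conflict.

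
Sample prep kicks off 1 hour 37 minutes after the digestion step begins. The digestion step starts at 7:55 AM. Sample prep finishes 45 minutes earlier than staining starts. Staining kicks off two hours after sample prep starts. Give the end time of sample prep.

10:47 AM

Sample prep starts at 7:55 AM + 97 min = 9:32 AM.
Staining starts at 9:32 AM + 120 min = 11:32 AM.
Sample prep ends at 11:32 AM − 45 min = 10:47 AM.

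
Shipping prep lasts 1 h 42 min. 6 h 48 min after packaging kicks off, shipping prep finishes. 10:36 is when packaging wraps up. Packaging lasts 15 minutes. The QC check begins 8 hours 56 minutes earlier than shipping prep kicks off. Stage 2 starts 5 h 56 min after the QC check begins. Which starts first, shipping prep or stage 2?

stage 2

Packaging starts at 10:36 − 15 min = 10:21.
Shipping prep ends at 10:21 + 408 min = 17:09.
Shipping prep starts at 17:09 − 102 min = 15:27.
The QC check starts at 15:27 − 536 min = 06:31.
Stage 2 starts at 06:31 + 356 min = 12:27.
Shipping prep starts at 15:27 and stage 2 starts at 12:27, so stage 2 is first.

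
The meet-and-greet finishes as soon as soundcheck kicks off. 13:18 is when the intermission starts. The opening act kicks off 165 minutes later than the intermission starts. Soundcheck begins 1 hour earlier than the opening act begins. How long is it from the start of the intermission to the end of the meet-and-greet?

105 minutes

The opening act starts at 13:18 + 165 min = 16:03.
Soundcheck starts at 16:03 − 60 min = 15:03.
So the meet-and-greet ends at 15:03.
From 13:18 to 15:03 is 105 minutes.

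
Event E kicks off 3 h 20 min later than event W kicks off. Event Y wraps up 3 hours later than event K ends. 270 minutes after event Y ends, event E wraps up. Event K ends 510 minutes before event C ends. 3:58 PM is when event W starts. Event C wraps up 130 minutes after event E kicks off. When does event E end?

Event E starts at 3:58 PM + 200 min = 7:18 PM.
Event C ends at 7:18 PM + 130 min = 9:28 PM.
Event K ends at 9:28 PM − 510 min = 12:58 PM.
Event Y ends at 12:58 PM + 180 min = 3:58 PM.
Event E ends at 3:58 PM + 270 min = 8:28 PM.

8:28 PM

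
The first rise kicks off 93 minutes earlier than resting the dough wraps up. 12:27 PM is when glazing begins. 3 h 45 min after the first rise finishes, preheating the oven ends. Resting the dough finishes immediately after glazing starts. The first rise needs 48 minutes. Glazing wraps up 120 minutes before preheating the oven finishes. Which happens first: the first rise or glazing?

Resting the dough ends at 12:27 PM.
The first rise starts at 12:27 PM − 93 min = 10:54 AM.
The first rise starts at 10:54 AM and glazing starts at 12:27 PM, so the first rise is first.

the first rise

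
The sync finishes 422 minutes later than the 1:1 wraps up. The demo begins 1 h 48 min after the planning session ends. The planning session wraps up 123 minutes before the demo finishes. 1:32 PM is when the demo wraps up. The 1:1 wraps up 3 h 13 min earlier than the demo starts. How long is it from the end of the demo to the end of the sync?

3 hours 34 minutes

The planning session ends at 1:32 PM − 123 min = 11:29 AM.
The demo starts at 11:29 AM + 108 min = 1:17 PM.
The 1:1 ends at 1:17 PM − 193 min = 10:04 AM.
The sync ends at 10:04 AM + 422 min = 5:06 PM.
From 1:32 PM to 5:06 PM is 3 hours 34 minutes.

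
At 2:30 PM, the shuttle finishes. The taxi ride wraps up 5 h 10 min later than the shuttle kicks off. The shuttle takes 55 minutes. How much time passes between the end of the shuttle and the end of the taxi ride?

The shuttle starts at 2:30 PM − 55 min = 1:35 PM.
The taxi ride ends at 1:35 PM + 310 min = 6:45 PM.
From 2:30 PM to 6:45 PM is 255 minutes.

255 minutes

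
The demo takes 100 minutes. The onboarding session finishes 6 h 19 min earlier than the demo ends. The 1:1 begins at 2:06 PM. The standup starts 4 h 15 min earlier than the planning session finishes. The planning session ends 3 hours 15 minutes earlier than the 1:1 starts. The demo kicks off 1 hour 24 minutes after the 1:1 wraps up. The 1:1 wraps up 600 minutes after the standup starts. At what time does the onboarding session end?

The planning session ends at 2:06 PM − 195 min = 10:51 AM.
The standup starts at 10:51 AM − 255 min = 6:36 AM.
The 1:1 ends at 6:36 AM + 600 min = 4:36 PM.
The demo starts at 4:36 PM + 84 min = 6:00 PM.
The demo ends at 6:00 PM + 100 min = 7:40 PM.
The onboarding session ends at 7:40 PM − 379 min = 1:21 PM.

1:21 PM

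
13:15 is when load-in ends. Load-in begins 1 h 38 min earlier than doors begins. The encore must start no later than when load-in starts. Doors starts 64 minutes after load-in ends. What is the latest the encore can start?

Doors starts at 13:15 + 64 min = 14:19.
Load-in starts at 14:19 − 98 min = 12:41.
The encore is bounded by load-in, so the latest it can start is 12:41.

12:41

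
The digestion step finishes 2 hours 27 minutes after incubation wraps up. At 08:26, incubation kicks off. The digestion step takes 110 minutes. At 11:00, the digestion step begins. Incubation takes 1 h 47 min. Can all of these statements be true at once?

No

Incubation ends at 08:26 + 107 min = 10:13.
The digestion step ends at 10:13 + 147 min = 12:40.
The digestion step starts at 12:40 − 110 min = 10:50.
But the digestion step is also said to start at 11:00 — a 10-minute conflict.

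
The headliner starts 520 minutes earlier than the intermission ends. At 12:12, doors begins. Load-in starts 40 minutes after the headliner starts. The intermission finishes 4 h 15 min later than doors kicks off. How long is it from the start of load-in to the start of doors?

225 minutes

The intermission ends at 12:12 + 255 min = 16:27.
The headliner starts at 16:27 − 520 min = 07:47.
Load-in starts at 07:47 + 40 min = 08:27.
From 08:27 to 12:12 is 225 minutes.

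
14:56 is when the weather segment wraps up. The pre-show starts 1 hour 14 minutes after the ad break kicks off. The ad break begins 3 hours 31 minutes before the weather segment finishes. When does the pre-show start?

12:39

The ad break starts at 14:56 − 211 min = 11:25.
The pre-show starts at 11:25 + 74 min = 12:39.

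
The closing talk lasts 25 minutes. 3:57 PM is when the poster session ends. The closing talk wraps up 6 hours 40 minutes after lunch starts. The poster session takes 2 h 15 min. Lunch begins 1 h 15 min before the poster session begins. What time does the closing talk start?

The poster session starts at 3:57 PM − 135 min = 1:42 PM.
Lunch starts at 1:42 PM − 75 min = 12:27 PM.
The closing talk ends at 12:27 PM + 400 min = 7:07 PM.
The closing talk starts at 7:07 PM − 25 min = 6:42 PM.

6:42 PM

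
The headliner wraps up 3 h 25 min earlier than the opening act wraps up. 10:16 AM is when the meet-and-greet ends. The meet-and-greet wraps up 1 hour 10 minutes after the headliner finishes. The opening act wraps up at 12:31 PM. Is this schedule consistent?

Yes

The headliner ends at 12:31 PM − 205 min = 9:06 AM.
The meet-and-greet ends at 9:06 AM + 70 min = 10:16 AM.
That matches the stated 10:16 AM, so the schedule is consistent.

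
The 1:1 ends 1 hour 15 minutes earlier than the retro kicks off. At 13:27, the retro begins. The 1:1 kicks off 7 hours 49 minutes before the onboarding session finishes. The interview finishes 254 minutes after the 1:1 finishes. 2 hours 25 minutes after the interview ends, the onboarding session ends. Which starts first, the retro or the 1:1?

The 1:1 ends at 13:27 − 75 min = 12:12.
The interview ends at 12:12 + 254 min = 16:26.
The onboarding session ends at 16:26 + 145 min = 18:51.
The 1:1 starts at 18:51 − 469 min = 11:02.
The retro starts at 13:27 and the 1:1 starts at 11:02, so the 1:1 is first.

the 1:1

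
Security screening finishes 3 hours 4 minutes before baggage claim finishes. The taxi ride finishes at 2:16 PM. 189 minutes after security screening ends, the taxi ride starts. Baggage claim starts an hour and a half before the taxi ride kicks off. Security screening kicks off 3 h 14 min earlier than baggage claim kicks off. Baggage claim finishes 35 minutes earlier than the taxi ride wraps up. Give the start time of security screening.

9:02 AM

Baggage claim ends at 2:16 PM − 35 min = 1:41 PM.
Security screening ends at 1:41 PM − 184 min = 10:37 AM.
The taxi ride starts at 10:37 AM + 189 min = 1:46 PM.
Baggage claim starts at 1:46 PM − 90 min = 12:16 PM.
Security screening starts at 12:16 PM − 194 min = 9:02 AM.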